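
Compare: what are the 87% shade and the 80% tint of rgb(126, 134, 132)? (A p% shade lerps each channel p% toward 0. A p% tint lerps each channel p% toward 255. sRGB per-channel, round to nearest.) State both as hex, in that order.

#101111, #e5e7e6

87% shade:
  R: 126 + 0.87×(0−126) = 126 − 109.62 = 16.38 → 16
  G: 134 + 0.87×(0−134) = 134 − 116.58 = 17.42 → 17
  B: 132 + 0.87×(0−132) = 132 − 114.84 = 17.16 → 17
  → #101111
80% tint:
  R: 126 + 0.8×(255−126) = 126 + 103.2 = 229.2 → 229
  G: 134 + 96.8 = 230.8 → 231
  B: 132 + 98.4 = 230.4 → 230
  → #e5e7e6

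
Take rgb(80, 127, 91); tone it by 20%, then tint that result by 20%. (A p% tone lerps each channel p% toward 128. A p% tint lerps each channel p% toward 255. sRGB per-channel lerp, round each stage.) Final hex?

Lerp each channel 20% toward 128:
  R: 80 + 0.2×(128−80) = 80 + 9.6 = 89.6 → 90
  G: 127 + 0.2 = 127.2 → 127
  B: 91 + 7.4 = 98.4 → 98
After the tone: rgb(90, 127, 98) = #5A7F62.
Per channel, c → c + 0.2(255 − c):
  R: 90 + 0.2×(255−90) = 90 + 33 = 123 → 123
  G: 127 + 0.2×(255−127) = 127 + 25.6 = 152.6 → 153
  B: 98 + 31.4 = 129.4 → 129
rgb(123, 153, 129) = #7B9981.

#7B9981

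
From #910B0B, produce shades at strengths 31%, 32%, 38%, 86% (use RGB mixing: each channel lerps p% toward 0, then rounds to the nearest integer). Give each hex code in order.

#910B0B is rgb(145, 11, 11).
31%: (145 − 44.95 = 100.05→100, 11 − 3.41 = 7.59→8, 11 − 3.41 = 7.59→8) → #640808
32%: (145 − 46.4 = 98.6→99, 11 − 3.52 = 7.48→7, 11 − 3.52 = 7.48→7) → #630707
38%: (145 − 55.1 = 89.9→90, 11 − 4.18 = 6.82→7, 11 − 4.18 = 6.82→7) → #5A0707
86%: (145 − 124.7 = 20.3→20, 11 − 9.46 = 1.54→2, 11 − 9.46 = 1.54→2) → #140202

#640808, #630707, #5A0707, #140202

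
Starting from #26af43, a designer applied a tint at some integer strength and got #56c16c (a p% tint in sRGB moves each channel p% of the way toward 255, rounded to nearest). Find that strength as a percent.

22%

#26af43 is rgb(38, 175, 67); #56c16c is rgb(86, 193, 108).
On the R channel (widest range): 86 ≈ 38 + (p/100)(255 − 38), so p ≈ 100×(86 − 38)/(255 − 38) = 4800/217 = 22.12.
p = 22 reproduces all three channels after rounding.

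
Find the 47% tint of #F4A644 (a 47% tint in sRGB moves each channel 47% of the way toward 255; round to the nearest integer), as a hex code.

#F4A644 is rgb(244, 166, 68).
Per channel, c → c + 0.47(255 − c):
  R: 244 + 0.47×(255−244) = 244 + 5.17 = 249.17 → 249
  G: 166 + 0.47×(255−166) = 166 + 41.83 = 207.83 → 208
  B: 68 + 0.47×(255−68) = 68 + 87.89 = 155.89 → 156
rgb(249, 208, 156) = #F9D09C.

#F9D09C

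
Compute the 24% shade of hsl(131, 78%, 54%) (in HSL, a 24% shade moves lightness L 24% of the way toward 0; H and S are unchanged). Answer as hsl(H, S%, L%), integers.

hsl(131, 78%, 41%)

L moves 24% from 54 toward 0: 54 − 12.96 = 41.04 → 41.
H and S are unchanged.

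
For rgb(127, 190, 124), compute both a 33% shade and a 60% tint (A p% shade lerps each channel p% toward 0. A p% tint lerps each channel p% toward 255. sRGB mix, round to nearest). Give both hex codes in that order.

#557f53, #cce5cb

33% shade:
  R: 127 + 0.33×(0−127) = 127 − 41.91 = 85.09 → 85
  G: 190 + 0.33×(0−190) = 190 − 62.7 = 127.3 → 127
  B: 124 + 0.33×(0−124) = 124 − 40.92 = 83.08 → 83
  → #557f53
60% tint:
  R: 127 + 76.8 = 203.8 → 204
  G: 190 + 0.6×(255−190) = 190 + 39 = 229 → 229
  B: 124 + 78.6 = 202.6 → 203
  → #cce5cb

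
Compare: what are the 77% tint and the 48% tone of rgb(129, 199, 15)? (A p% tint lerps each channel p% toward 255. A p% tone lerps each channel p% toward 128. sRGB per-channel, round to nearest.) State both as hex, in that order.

#e2f2c8, #81a545

77% tint:
  R: 129 + 0.77×(255−129) = 129 + 97.02 = 226.02 → 226
  G: 199 + 0.77×(255−199) = 199 + 43.12 = 242.12 → 242
  B: 15 + 184.8 = 199.8 → 200
  → #e2f2c8
48% tone:
  R: 129 − 0.48 = 128.52 → 129
  G: 199 + 0.48×(128−199) = 199 − 34.08 = 164.92 → 165
  B: 15 + 0.48×(128−15) = 15 + 54.24 = 69.24 → 69
  → #81a545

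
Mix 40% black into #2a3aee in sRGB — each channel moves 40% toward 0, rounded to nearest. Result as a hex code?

#19238f

#2a3aee is rgb(42, 58, 238).
Per channel, c → c + 0.4(0 − c):
  R: 42 + 0.4×(0−42) = 42 − 16.8 = 25.2 → 25
  G: 58 + 0.4×(0−58) = 58 − 23.2 = 34.8 → 35
  B: 238 − 95.2 = 142.8 → 143
rgb(25, 35, 143) = #19238f.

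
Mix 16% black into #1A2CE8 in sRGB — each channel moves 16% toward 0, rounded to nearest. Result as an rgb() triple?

rgb(22, 37, 195)

#1A2CE8 is rgb(26, 44, 232).
A 16% shade moves each channel 16% toward 0:
  R: 26 − 4.16 = 21.84 → 22
  G: 44 − 7.04 = 36.96 → 37
  B: 232 − 37.12 = 194.88 → 195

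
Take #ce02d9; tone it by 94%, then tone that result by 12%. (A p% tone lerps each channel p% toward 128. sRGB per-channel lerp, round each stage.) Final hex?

#847984

#ce02d9 is rgb(206, 2, 217).
Per channel, c → c + 0.94(128 − c):
  R: 206 + 0.94×(128−206) = 206 − 73.32 = 132.68 → 133
  G: 2 + 118.44 = 120.44 → 120
  B: 217 − 83.66 = 133.34 → 133
After the tone: rgb(133, 120, 133) = #857885.
A 12% tone moves each channel 12% toward 128:
  R: 133 + 0.12×(128−133) = 133 − 0.6 = 132.4 → 132
  G: 120 + 0.96 = 120.96 → 121
  B: 133 − 0.6 = 132.4 → 132
rgb(132, 121, 132) = #847984.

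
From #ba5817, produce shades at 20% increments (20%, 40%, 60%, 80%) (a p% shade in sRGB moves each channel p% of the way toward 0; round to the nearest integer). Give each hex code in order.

#954612, #70350e, #4a2309, #251205

#ba5817 is rgb(186, 88, 23).
20%: (186 − 37.2 = 148.8→149, 88 − 17.6 = 70.4→70, 23 − 4.6 = 18.4→18) → #954612
40%: (186 − 74.4 = 111.6→112, 88 − 35.2 = 52.8→53, 23 − 9.2 = 13.8→14) → #70350e
60%: (186 − 111.6 = 74.4→74, 88 − 52.8 = 35.2→35, 23 − 13.8 = 9.2→9) → #4a2309
80%: (186 − 148.8 = 37.2→37, 88 − 70.4 = 17.6→18, 23 − 18.4 = 4.6→5) → #251205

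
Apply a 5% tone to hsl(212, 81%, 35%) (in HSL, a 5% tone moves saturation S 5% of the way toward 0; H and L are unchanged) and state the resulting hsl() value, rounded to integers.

S moves 5% from 81 toward 0: 81 − 4.05 = 76.95 → 77.
H and L are unchanged.

hsl(212, 77%, 35%)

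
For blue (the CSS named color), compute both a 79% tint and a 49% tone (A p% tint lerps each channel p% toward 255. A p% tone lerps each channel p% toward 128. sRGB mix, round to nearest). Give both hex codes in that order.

CSS blue is rgb(0, 0, 255).
79% tint:
  R: 0 + 0.79×(255−0) = 0 + 201.45 = 201.45 → 201
  G: 0 + 201.45 = 201.45 → 201
  B: 255 + 0 = 255 → 255
  → #C9C9FF
49% tone:
  R: 0 + 0.49×(128−0) = 0 + 62.72 = 62.72 → 63
  G: 0 + 0.49×(128−0) = 0 + 62.72 = 62.72 → 63
  B: 255 + 0.49×(128−255) = 255 − 62.23 = 192.77 → 193
  → #3F3FC1

#C9C9FF, #3F3FC1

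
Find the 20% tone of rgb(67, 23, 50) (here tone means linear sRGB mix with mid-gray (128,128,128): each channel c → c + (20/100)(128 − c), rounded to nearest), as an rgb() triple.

A 20% tone moves each channel 20% toward 128:
  R: 67 + 12.2 = 79.2 → 79
  G: 23 + 21 = 44 → 44
  B: 50 + 15.6 = 65.6 → 66

rgb(79, 44, 66)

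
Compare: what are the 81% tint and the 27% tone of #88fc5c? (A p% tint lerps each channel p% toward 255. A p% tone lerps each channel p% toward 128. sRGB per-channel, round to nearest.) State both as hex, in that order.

#e8fee0, #86db66

#88fc5c is rgb(136, 252, 92).
81% tint:
  R: 136 + 0.81×(255−136) = 136 + 96.39 = 232.39 → 232
  G: 252 + 0.81×(255−252) = 252 + 2.43 = 254.43 → 254
  B: 92 + 0.81×(255−92) = 92 + 132.03 = 224.03 → 224
  → #e8fee0
27% tone:
  R: 136 + 0.27×(128−136) = 136 − 2.16 = 133.84 → 134
  G: 252 + 0.27×(128−252) = 252 − 33.48 = 218.52 → 219
  B: 92 + 9.72 = 101.72 → 102
  → #86db66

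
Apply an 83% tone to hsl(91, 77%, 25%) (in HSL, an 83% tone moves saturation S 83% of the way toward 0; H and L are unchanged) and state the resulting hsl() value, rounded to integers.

S moves 83% from 77 toward 0: 77 − 63.91 = 13.09 → 13.
H and L are unchanged.

hsl(91, 13%, 25%)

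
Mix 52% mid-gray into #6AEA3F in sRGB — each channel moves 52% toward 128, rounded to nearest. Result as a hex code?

#6AEA3F is rgb(106, 234, 63).
A 52% tone moves each channel 52% toward 128:
  R: 106 + 11.44 = 117.44 → 117
  G: 234 − 55.12 = 178.88 → 179
  B: 63 + 33.8 = 96.8 → 97
rgb(117, 179, 97) = #75B361.

#75B361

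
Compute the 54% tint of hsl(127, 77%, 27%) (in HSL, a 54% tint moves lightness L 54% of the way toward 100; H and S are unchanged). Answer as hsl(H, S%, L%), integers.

hsl(127, 77%, 66%)

L moves 54% from 27 toward 100: 27 + 39.42 = 66.42 → 66.
H and S are unchanged.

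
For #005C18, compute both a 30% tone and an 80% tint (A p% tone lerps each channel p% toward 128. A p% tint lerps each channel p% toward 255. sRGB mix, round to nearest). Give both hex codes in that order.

#005C18 is rgb(0, 92, 24).
30% tone:
  R: 0 + 0.3×(128−0) = 0 + 38.4 = 38.4 → 38
  G: 92 + 0.3×(128−92) = 92 + 10.8 = 102.8 → 103
  B: 24 + 0.3×(128−24) = 24 + 31.2 = 55.2 → 55
  → #266737
80% tint:
  R: 0 + 0.8×(255−0) = 0 + 204 = 204 → 204
  G: 92 + 130.4 = 222.4 → 222
  B: 24 + 0.8×(255−24) = 24 + 184.8 = 208.8 → 209
  → #CCDED1

#266737, #CCDED1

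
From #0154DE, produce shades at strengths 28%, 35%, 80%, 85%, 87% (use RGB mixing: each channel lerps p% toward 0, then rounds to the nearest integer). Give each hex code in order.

#0154DE is rgb(1, 84, 222).
28%: (1→1, 84 − 23.52 = 60.48→60, 222 − 62.16 = 159.84→160) → #013CA0
35%: (1→1, 84 − 29.4 = 54.6→55, 222 − 77.7 = 144.3→144) → #013790
80%: (1 − 0.8 = 0.2→0, 84 − 67.2 = 16.8→17, 222 − 177.6 = 44.4→44) → #00112C
85%: (1 − 0.85 = 0.15→0, 84 − 71.4 = 12.6→13, 222 − 188.7 = 33.3→33) → #000D21
87%: (1 − 0.87 = 0.13→0, 84 − 73.08 = 10.92→11, 222 − 193.14 = 28.86→29) → #000B1D

#013CA0, #013790, #00112C, #000D21, #000B1D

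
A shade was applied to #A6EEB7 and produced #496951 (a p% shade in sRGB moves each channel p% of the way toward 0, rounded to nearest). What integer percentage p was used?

56%

#A6EEB7 is rgb(166, 238, 183); #496951 is rgb(73, 105, 81).
On the G channel (widest range): 105 ≈ 238 + (p/100)(0 − 238), so p ≈ 100×(105 − 238)/(0 − 238) = -13300/-238 = 55.88.
p = 56 reproduces all three channels after rounding.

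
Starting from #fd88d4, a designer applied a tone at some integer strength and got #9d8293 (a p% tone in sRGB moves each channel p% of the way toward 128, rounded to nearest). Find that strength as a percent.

#fd88d4 is rgb(253, 136, 212); #9d8293 is rgb(157, 130, 147).
On the R channel (widest range): 157 ≈ 253 + (p/100)(128 − 253), so p ≈ 100×(157 − 253)/(128 − 253) = -9600/-125 = 76.80.
p = 77 reproduces all three channels after rounding.

77%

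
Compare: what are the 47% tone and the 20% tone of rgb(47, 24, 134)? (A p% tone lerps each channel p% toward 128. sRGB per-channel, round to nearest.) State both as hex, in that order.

#554983, #3F2D85

47% tone:
  R: 47 + 38.07 = 85.07 → 85
  G: 24 + 48.88 = 72.88 → 73
  B: 134 − 2.82 = 131.18 → 131
  → #554983
20% tone:
  R: 47 + 0.2×(128−47) = 47 + 16.2 = 63.2 → 63
  G: 24 + 0.2×(128−24) = 24 + 20.8 = 44.8 → 45
  B: 134 − 1.2 = 132.8 → 133
  → #3F2D85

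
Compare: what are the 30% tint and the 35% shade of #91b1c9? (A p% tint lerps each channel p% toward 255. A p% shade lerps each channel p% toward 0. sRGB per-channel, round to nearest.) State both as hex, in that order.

#91b1c9 is rgb(145, 177, 201).
30% tint:
  R: 145 + 33 = 178 → 178
  G: 177 + 0.3×(255−177) = 177 + 23.4 = 200.4 → 200
  B: 201 + 16.2 = 217.2 → 217
  → #b2c8d9
35% shade:
  R: 145 − 50.75 = 94.25 → 94
  G: 177 + 0.35×(0−177) = 177 − 61.95 = 115.05 → 115
  B: 201 + 0.35×(0−201) = 201 − 70.35 = 130.65 → 131
  → #5e7383

#b2c8d9, #5e7383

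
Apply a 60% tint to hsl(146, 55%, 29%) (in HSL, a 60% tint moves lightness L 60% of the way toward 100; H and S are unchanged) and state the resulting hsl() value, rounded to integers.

L moves 60% from 29 toward 100: 29 + 42.6 = 71.6 → 72.
H and S are unchanged.

hsl(146, 55%, 72%)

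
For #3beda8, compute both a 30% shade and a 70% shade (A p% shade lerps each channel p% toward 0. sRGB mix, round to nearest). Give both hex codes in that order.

#3beda8 is rgb(59, 237, 168).
30% shade:
  R: 59 − 17.7 = 41.3 → 41
  G: 237 + 0.3×(0−237) = 237 − 71.1 = 165.9 → 166
  B: 168 − 50.4 = 117.6 → 118
  → #29a676
70% shade:
  R: 59 + 0.7×(0−59) = 59 − 41.3 = 17.7 → 18
  G: 237 − 165.9 = 71.1 → 71
  B: 168 − 117.6 = 50.4 → 50
  → #124732

#29a676, #124732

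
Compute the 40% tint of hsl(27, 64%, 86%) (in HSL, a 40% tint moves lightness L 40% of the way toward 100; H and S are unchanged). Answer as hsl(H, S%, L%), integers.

hsl(27, 64%, 92%)

L moves 40% from 86 toward 100: 86 + 5.6 = 91.6 → 92.
H and S are unchanged.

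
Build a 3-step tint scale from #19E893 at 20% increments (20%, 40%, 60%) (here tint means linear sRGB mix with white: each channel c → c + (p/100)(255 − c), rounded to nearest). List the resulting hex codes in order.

#47EDA9, #75F1BE, #A3F6D4

#19E893 is rgb(25, 232, 147).
20%: (25 + 46 = 71→71, 232 + 4.6 = 236.6→237, 147 + 21.6 = 168.6→169) → #47EDA9
40%: (25 + 92 = 117→117, 232 + 9.2 = 241.2→241, 147 + 43.2 = 190.2→190) → #75F1BE
60%: (25 + 138 = 163→163, 232 + 13.8 = 245.8→246, 147 + 64.8 = 211.8→212) → #A3F6D4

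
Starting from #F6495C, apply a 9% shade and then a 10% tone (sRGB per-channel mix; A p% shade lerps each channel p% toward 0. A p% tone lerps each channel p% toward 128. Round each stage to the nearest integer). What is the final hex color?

#F6495C is rgb(246, 73, 92).
Lerp each channel 9% toward 0:
  R: 246 − 22.14 = 223.86 → 224
  G: 73 − 6.57 = 66.43 → 66
  B: 92 + 0.09×(0−92) = 92 − 8.28 = 83.72 → 84
After the shade: rgb(224, 66, 84) = #E04254.
A 10% tone moves each channel 10% toward 128:
  R: 224 + 0.1×(128−224) = 224 − 9.6 = 214.4 → 214
  G: 66 + 6.2 = 72.2 → 72
  B: 84 + 0.1×(128−84) = 84 + 4.4 = 88.4 → 88
rgb(214, 72, 88) = #D64858.

#D64858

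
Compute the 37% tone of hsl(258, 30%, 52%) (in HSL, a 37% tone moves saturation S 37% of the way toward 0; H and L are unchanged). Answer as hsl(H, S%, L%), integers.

S moves 37% from 30 toward 0: 30 − 11.1 = 18.9 → 19.
H and L are unchanged.

hsl(258, 19%, 52%)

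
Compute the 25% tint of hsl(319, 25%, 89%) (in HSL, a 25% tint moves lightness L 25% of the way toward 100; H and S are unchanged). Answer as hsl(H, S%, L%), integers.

hsl(319, 25%, 92%)

L moves 25% from 89 toward 100: 89 + 2.75 = 91.75 → 92.
H and S are unchanged.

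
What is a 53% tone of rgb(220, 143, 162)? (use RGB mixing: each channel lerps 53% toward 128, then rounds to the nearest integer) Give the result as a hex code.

A 53% tone moves each channel 53% toward 128:
  R: 220 + 0.53×(128−220) = 220 − 48.76 = 171.24 → 171
  G: 143 + 0.53×(128−143) = 143 − 7.95 = 135.05 → 135
  B: 162 + 0.53×(128−162) = 162 − 18.02 = 143.98 → 144
rgb(171, 135, 144) = #ab8790.

#ab8790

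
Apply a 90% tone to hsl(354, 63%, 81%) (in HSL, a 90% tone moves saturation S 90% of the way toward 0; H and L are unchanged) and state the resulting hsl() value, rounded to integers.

S moves 90% from 63 toward 0: 63 − 56.7 = 6.3 → 6.
H and L are unchanged.

hsl(354, 6%, 81%)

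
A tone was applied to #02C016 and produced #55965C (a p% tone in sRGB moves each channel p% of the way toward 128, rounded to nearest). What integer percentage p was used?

66%

#02C016 is rgb(2, 192, 22); #55965C is rgb(85, 150, 92).
On the R channel (widest range): 85 ≈ 2 + (p/100)(128 − 2), so p ≈ 100×(85 − 2)/(128 − 2) = 8300/126 = 65.87.
p = 66 reproduces all three channels after rounding.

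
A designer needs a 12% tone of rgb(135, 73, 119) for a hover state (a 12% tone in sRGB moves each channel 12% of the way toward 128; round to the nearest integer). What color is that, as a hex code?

#865078

A 12% tone moves each channel 12% toward 128:
  R: 135 + 0.12×(128−135) = 135 − 0.84 = 134.16 → 134
  G: 73 + 0.12×(128−73) = 73 + 6.6 = 79.6 → 80
  B: 119 + 1.08 = 120.08 → 120
rgb(134, 80, 120) = #865078.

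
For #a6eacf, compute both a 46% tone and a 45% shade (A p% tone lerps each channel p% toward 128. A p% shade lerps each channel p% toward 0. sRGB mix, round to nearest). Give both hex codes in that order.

#a6eacf is rgb(166, 234, 207).
46% tone:
  R: 166 + 0.46×(128−166) = 166 − 17.48 = 148.52 → 149
  G: 234 − 48.76 = 185.24 → 185
  B: 207 + 0.46×(128−207) = 207 − 36.34 = 170.66 → 171
  → #95b9ab
45% shade:
  R: 166 + 0.45×(0−166) = 166 − 74.7 = 91.3 → 91
  G: 234 + 0.45×(0−234) = 234 − 105.3 = 128.7 → 129
  B: 207 + 0.45×(0−207) = 207 − 93.15 = 113.85 → 114
  → #5b8172

#95b9ab, #5b8172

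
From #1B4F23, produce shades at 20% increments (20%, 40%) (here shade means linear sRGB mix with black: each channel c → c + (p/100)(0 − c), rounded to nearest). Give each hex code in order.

#1B4F23 is rgb(27, 79, 35).
20%: (27 − 5.4 = 21.6→22, 79 − 15.8 = 63.2→63, 35 − 7 = 28→28) → #163F1C
40%: (27 − 10.8 = 16.2→16, 79 − 31.6 = 47.4→47, 35 − 14 = 21→21) → #102F15

#163F1C, #102F15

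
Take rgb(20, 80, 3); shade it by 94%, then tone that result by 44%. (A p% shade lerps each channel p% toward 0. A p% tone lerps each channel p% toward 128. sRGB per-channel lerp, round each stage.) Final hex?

#393B38

Per channel, c → c + 0.94(0 − c):
  R: 20 + 0.94×(0−20) = 20 − 18.8 = 1.2 → 1
  G: 80 + 0.94×(0−80) = 80 − 75.2 = 4.8 → 5
  B: 3 + 0.94×(0−3) = 3 − 2.82 = 0.18 → 0
After the shade: rgb(1, 5, 0) = #010500.
A 44% tone moves each channel 44% toward 128:
  R: 1 + 0.44×(128−1) = 1 + 55.88 = 56.88 → 57
  G: 5 + 54.12 = 59.12 → 59
  B: 0 + 0.44×(128−0) = 0 + 56.32 = 56.32 → 56
rgb(57, 59, 56) = #393B38.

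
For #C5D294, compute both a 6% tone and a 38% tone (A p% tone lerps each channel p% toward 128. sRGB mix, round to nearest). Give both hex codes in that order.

#C5D294 is rgb(197, 210, 148).
6% tone:
  R: 197 + 0.06×(128−197) = 197 − 4.14 = 192.86 → 193
  G: 210 + 0.06×(128−210) = 210 − 4.92 = 205.08 → 205
  B: 148 − 1.2 = 146.8 → 147
  → #C1CD93
38% tone:
  R: 197 + 0.38×(128−197) = 197 − 26.22 = 170.78 → 171
  G: 210 + 0.38×(128−210) = 210 − 31.16 = 178.84 → 179
  B: 148 + 0.38×(128−148) = 148 − 7.6 = 140.4 → 140
  → #ABB38C

#C1CD93, #ABB38C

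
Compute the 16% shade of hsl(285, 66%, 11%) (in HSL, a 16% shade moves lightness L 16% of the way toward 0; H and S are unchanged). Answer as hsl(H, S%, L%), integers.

L moves 16% from 11 toward 0: 11 − 1.76 = 9.24 → 9.
H and S are unchanged.

hsl(285, 66%, 9%)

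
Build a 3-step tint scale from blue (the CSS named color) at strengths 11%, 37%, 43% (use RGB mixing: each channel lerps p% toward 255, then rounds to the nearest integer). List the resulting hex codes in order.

CSS blue is rgb(0, 0, 255).
11%: (0 + 28.05 = 28.05→28, 0 + 28.05 = 28.05→28, 255→255) → #1c1cff
37%: (0 + 94.35 = 94.35→94, 0 + 94.35 = 94.35→94, 255→255) → #5e5eff
43%: (0 + 109.65 = 109.65→110, 0 + 109.65 = 109.65→110, 255→255) → #6e6eff

#1c1cff, #5e5eff, #6e6eff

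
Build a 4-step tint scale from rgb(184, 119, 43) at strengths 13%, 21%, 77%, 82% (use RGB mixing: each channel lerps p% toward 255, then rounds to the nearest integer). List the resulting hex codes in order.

13%: (184 + 9.23 = 193.23→193, 119 + 17.68 = 136.68→137, 43 + 27.56 = 70.56→71) → #C18947
21%: (184 + 14.91 = 198.91→199, 119 + 28.56 = 147.56→148, 43 + 44.52 = 87.52→88) → #C79458
77%: (184 + 54.67 = 238.67→239, 119 + 104.72 = 223.72→224, 43 + 163.24 = 206.24→206) → #EFE0CE
82%: (184 + 58.22 = 242.22→242, 119 + 111.52 = 230.52→231, 43 + 173.84 = 216.84→217) → #F2E7D9

#C18947, #C79458, #EFE0CE, #F2E7D9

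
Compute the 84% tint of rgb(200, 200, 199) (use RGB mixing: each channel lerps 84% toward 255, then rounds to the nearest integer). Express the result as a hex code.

#f6f6f6

Lerp each channel 84% toward 255:
  R: 200 + 0.84×(255−200) = 200 + 46.2 = 246.2 → 246
  G: 200 + 0.84×(255−200) = 200 + 46.2 = 246.2 → 246
  B: 199 + 47.04 = 246.04 → 246
rgb(246, 246, 246) = #f6f6f6.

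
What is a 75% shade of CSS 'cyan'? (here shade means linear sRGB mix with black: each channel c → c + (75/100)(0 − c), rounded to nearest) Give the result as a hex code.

#004040

CSS cyan is rgb(0, 255, 255).
Per channel, c → c + 0.75(0 − c):
  R: 0 + 0 = 0 → 0
  G: 255 + 0.75×(0−255) = 255 − 191.25 = 63.75 → 64
  B: 255 + 0.75×(0−255) = 255 − 191.25 = 63.75 → 64
rgb(0, 64, 64) = #004040.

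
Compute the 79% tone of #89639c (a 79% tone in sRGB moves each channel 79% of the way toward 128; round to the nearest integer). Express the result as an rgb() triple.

rgb(130, 122, 134)

#89639c is rgb(137, 99, 156).
A 79% tone moves each channel 79% toward 128:
  R: 137 + 0.79×(128−137) = 137 − 7.11 = 129.89 → 130
  G: 99 + 0.79×(128−99) = 99 + 22.91 = 121.91 → 122
  B: 156 − 22.12 = 133.88 → 134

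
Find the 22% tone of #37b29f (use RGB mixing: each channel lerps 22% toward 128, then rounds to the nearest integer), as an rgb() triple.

rgb(71, 167, 152)

#37b29f is rgb(55, 178, 159).
Per channel, c → c + 0.22(128 − c):
  R: 55 + 0.22×(128−55) = 55 + 16.06 = 71.06 → 71
  G: 178 + 0.22×(128−178) = 178 − 11 = 167 → 167
  B: 159 + 0.22×(128−159) = 159 − 6.82 = 152.18 → 152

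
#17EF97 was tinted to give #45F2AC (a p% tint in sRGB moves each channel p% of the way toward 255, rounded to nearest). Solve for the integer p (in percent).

20%

#17EF97 is rgb(23, 239, 151); #45F2AC is rgb(69, 242, 172).
On the R channel (widest range): 69 ≈ 23 + (p/100)(255 − 23), so p ≈ 100×(69 − 23)/(255 − 23) = 4600/232 = 19.83.
p = 20 reproduces all three channels after rounding.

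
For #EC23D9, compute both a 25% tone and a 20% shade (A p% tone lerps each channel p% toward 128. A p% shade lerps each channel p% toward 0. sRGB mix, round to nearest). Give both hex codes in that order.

#D13AC3, #BD1CAE

#EC23D9 is rgb(236, 35, 217).
25% tone:
  R: 236 − 27 = 209 → 209
  G: 35 + 23.25 = 58.25 → 58
  B: 217 + 0.25×(128−217) = 217 − 22.25 = 194.75 → 195
  → #D13AC3
20% shade:
  R: 236 − 47.2 = 188.8 → 189
  G: 35 + 0.2×(0−35) = 35 − 7 = 28 → 28
  B: 217 − 43.4 = 173.6 → 174
  → #BD1CAE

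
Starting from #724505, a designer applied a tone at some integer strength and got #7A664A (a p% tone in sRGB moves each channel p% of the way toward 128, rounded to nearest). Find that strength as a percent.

56%

#724505 is rgb(114, 69, 5); #7A664A is rgb(122, 102, 74).
On the B channel (widest range): 74 ≈ 5 + (p/100)(128 − 5), so p ≈ 100×(74 − 5)/(128 − 5) = 6900/123 = 56.10.
p = 56 reproduces all three channels after rounding.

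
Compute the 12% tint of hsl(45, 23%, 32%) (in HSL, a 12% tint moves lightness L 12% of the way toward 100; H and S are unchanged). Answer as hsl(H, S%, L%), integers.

hsl(45, 23%, 40%)

L moves 12% from 32 toward 100: 32 + 8.16 = 40.16 → 40.
H and S are unchanged.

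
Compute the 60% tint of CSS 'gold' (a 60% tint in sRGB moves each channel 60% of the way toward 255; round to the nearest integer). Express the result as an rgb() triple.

CSS gold is rgb(255, 215, 0).
Per channel, c → c + 0.6(255 − c):
  R: 255 + 0 = 255 → 255
  G: 215 + 0.6×(255−215) = 215 + 24 = 239 → 239
  B: 0 + 153 = 153 → 153

rgb(255, 239, 153)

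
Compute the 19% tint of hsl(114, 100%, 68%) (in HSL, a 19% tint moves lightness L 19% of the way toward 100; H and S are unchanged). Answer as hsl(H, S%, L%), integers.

hsl(114, 100%, 74%)

L moves 19% from 68 toward 100: 68 + 6.08 = 74.08 → 74.
H and S are unchanged.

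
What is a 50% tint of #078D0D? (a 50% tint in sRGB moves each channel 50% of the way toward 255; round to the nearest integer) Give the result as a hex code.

#83C686

#078D0D is rgb(7, 141, 13).
A 50% tint moves each channel 50% toward 255:
  R: 7 + 124 = 131 → 131
  G: 141 + 0.5×(255−141) = 141 + 57 = 198 → 198
  B: 13 + 121 = 134 → 134
rgb(131, 198, 134) = #83C686.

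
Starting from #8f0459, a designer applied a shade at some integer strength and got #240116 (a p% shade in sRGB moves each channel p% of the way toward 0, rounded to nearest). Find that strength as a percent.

#8f0459 is rgb(143, 4, 89); #240116 is rgb(36, 1, 22).
On the R channel (widest range): 36 ≈ 143 + (p/100)(0 − 143), so p ≈ 100×(36 − 143)/(0 − 143) = -10700/-143 = 74.83.
p = 75 reproduces all three channels after rounding.

75%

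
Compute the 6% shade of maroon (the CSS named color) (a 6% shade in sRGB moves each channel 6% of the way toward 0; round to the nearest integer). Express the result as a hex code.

CSS maroon is rgb(128, 0, 0).
A 6% shade moves each channel 6% toward 0:
  R: 128 − 7.68 = 120.32 → 120
  G: 0 + 0 = 0 → 0
  B: 0 + 0.06×(0−0) = 0 + 0 = 0 → 0
rgb(120, 0, 0) = #780000.

#780000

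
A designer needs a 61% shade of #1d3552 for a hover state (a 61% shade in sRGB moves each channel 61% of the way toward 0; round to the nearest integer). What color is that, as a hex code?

#1d3552 is rgb(29, 53, 82).
A 61% shade moves each channel 61% toward 0:
  R: 29 − 17.69 = 11.31 → 11
  G: 53 + 0.61×(0−53) = 53 − 32.33 = 20.67 → 21
  B: 82 + 0.61×(0−82) = 82 − 50.02 = 31.98 → 32
rgb(11, 21, 32) = #0b1520.

#0b1520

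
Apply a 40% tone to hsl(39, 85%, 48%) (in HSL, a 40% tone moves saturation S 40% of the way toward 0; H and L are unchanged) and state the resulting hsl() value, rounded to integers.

S moves 40% from 85 toward 0: 85 − 34 = 51 → 51.
H and L are unchanged.

hsl(39, 51%, 48%)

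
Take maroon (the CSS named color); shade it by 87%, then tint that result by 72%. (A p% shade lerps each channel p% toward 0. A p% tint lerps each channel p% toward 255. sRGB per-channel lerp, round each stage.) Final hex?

#BCB8B8

CSS maroon is rgb(128, 0, 0).
Per channel, c → c + 0.87(0 − c):
  R: 128 − 111.36 = 16.64 → 17
  G: 0 + 0.87×(0−0) = 0 + 0 = 0 → 0
  B: 0 + 0.87×(0−0) = 0 + 0 = 0 → 0
After the shade: rgb(17, 0, 0) = #110000.
Lerp each channel 72% toward 255:
  R: 17 + 0.72×(255−17) = 17 + 171.36 = 188.36 → 188
  G: 0 + 0.72×(255−0) = 0 + 183.6 = 183.6 → 184
  B: 0 + 0.72×(255−0) = 0 + 183.6 = 183.6 → 184
rgb(188, 184, 184) = #BCB8B8.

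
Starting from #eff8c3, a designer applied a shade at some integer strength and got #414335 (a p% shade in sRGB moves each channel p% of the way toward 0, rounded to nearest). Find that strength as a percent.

#eff8c3 is rgb(239, 248, 195); #414335 is rgb(65, 67, 53).
On the G channel (widest range): 67 ≈ 248 + (p/100)(0 − 248), so p ≈ 100×(67 − 248)/(0 − 248) = -18100/-248 = 72.98.
p = 73 reproduces all three channels after rounding.

73%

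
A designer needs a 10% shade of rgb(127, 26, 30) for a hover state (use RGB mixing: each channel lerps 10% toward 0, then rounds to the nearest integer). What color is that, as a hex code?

#72171b

Lerp each channel 10% toward 0:
  R: 127 + 0.1×(0−127) = 127 − 12.7 = 114.3 → 114
  G: 26 + 0.1×(0−26) = 26 − 2.6 = 23.4 → 23
  B: 30 + 0.1×(0−30) = 30 − 3 = 27 → 27
rgb(114, 23, 27) = #72171b.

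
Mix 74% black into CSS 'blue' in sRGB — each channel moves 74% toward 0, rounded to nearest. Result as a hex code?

CSS blue is rgb(0, 0, 255).
A 74% shade moves each channel 74% toward 0:
  R: 0 + 0.74×(0−0) = 0 + 0 = 0 → 0
  G: 0 + 0.74×(0−0) = 0 + 0 = 0 → 0
  B: 255 + 0.74×(0−255) = 255 − 188.7 = 66.3 → 66
rgb(0, 0, 66) = #000042.

#000042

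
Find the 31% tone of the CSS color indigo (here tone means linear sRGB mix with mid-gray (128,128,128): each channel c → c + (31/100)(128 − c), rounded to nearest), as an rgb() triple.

CSS indigo is rgb(75, 0, 130).
Per channel, c → c + 0.31(128 − c):
  R: 75 + 16.43 = 91.43 → 91
  G: 0 + 39.68 = 39.68 → 40
  B: 130 − 0.62 = 129.38 → 129

rgb(91, 40, 129)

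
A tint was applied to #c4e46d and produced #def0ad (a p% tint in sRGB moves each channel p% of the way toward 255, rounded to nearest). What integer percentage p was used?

#c4e46d is rgb(196, 228, 109); #def0ad is rgb(222, 240, 173).
On the B channel (widest range): 173 ≈ 109 + (p/100)(255 − 109), so p ≈ 100×(173 − 109)/(255 − 109) = 6400/146 = 43.84.
p = 44 reproduces all three channels after rounding.

44%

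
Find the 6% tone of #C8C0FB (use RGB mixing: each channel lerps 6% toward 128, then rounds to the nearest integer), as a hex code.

#C4BCF4

#C8C0FB is rgb(200, 192, 251).
A 6% tone moves each channel 6% toward 128:
  R: 200 + 0.06×(128−200) = 200 − 4.32 = 195.68 → 196
  G: 192 + 0.06×(128−192) = 192 − 3.84 = 188.16 → 188
  B: 251 − 7.38 = 243.62 → 244
rgb(196, 188, 244) = #C4BCF4.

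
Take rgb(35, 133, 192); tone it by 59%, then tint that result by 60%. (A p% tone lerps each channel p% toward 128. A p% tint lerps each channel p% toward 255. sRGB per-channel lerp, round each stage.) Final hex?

Lerp each channel 59% toward 128:
  R: 35 + 0.59×(128−35) = 35 + 54.87 = 89.87 → 90
  G: 133 + 0.59×(128−133) = 133 − 2.95 = 130.05 → 130
  B: 192 + 0.59×(128−192) = 192 − 37.76 = 154.24 → 154
After the tone: rgb(90, 130, 154) = #5A829A.
Lerp each channel 60% toward 255:
  R: 90 + 0.6×(255−90) = 90 + 99 = 189 → 189
  G: 130 + 0.6×(255−130) = 130 + 75 = 205 → 205
  B: 154 + 0.6×(255−154) = 154 + 60.6 = 214.6 → 215
rgb(189, 205, 215) = #BDCDD7.

#BDCDD7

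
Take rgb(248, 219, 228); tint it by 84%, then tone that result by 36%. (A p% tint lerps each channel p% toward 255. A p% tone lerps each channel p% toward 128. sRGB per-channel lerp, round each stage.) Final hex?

An 84% tint moves each channel 84% toward 255:
  R: 248 + 0.84×(255−248) = 248 + 5.88 = 253.88 → 254
  G: 219 + 30.24 = 249.24 → 249
  B: 228 + 0.84×(255−228) = 228 + 22.68 = 250.68 → 251
After the tint: rgb(254, 249, 251) = #FEF9FB.
Lerp each channel 36% toward 128:
  R: 254 − 45.36 = 208.64 → 209
  G: 249 − 43.56 = 205.44 → 205
  B: 251 − 44.28 = 206.72 → 207
rgb(209, 205, 207) = #D1CDCF.

#D1CDCF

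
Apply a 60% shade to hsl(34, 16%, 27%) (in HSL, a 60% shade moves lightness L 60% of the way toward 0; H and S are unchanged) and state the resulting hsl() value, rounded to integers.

L moves 60% from 27 toward 0: 27 − 16.2 = 10.8 → 11.
H and S are unchanged.

hsl(34, 16%, 11%)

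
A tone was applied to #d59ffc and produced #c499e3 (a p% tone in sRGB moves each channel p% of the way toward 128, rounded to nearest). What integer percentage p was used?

#d59ffc is rgb(213, 159, 252); #c499e3 is rgb(196, 153, 227).
On the B channel (widest range): 227 ≈ 252 + (p/100)(128 − 252), so p ≈ 100×(227 − 252)/(128 − 252) = -2500/-124 = 20.16.
p = 20 reproduces all three channels after rounding.

20%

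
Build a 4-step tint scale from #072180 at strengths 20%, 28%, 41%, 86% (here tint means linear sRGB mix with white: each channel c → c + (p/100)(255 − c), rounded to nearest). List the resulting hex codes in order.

#394d99, #4c5fa4, #6d7cb4, #dce0ed

#072180 is rgb(7, 33, 128).
20%: (7 + 49.6 = 56.6→57, 33 + 44.4 = 77.4→77, 128 + 25.4 = 153.4→153) → #394d99
28%: (7 + 69.44 = 76.44→76, 33 + 62.16 = 95.16→95, 128 + 35.56 = 163.56→164) → #4c5fa4
41%: (7 + 101.68 = 108.68→109, 33 + 91.02 = 124.02→124, 128 + 52.07 = 180.07→180) → #6d7cb4
86%: (7 + 213.28 = 220.28→220, 33 + 190.92 = 223.92→224, 128 + 109.22 = 237.22→237) → #dce0ed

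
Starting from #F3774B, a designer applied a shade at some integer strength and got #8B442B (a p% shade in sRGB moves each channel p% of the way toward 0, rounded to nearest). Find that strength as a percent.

43%

#F3774B is rgb(243, 119, 75); #8B442B is rgb(139, 68, 43).
On the R channel (widest range): 139 ≈ 243 + (p/100)(0 − 243), so p ≈ 100×(139 − 243)/(0 − 243) = -10400/-243 = 42.80.
p = 43 reproduces all three channels after rounding.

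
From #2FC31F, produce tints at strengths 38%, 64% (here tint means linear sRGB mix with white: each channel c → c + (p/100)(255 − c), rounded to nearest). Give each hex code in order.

#7EDA74, #B4E9AE

#2FC31F is rgb(47, 195, 31).
38%: (47 + 79.04 = 126.04→126, 195 + 22.8 = 217.8→218, 31 + 85.12 = 116.12→116) → #7EDA74
64%: (47 + 133.12 = 180.12→180, 195 + 38.4 = 233.4→233, 31 + 143.36 = 174.36→174) → #B4E9AE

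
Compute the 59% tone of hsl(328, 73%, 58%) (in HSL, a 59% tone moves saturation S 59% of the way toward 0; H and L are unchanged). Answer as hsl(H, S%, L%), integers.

hsl(328, 30%, 58%)

S moves 59% from 73 toward 0: 73 − 43.07 = 29.93 → 30.
H and L are unchanged.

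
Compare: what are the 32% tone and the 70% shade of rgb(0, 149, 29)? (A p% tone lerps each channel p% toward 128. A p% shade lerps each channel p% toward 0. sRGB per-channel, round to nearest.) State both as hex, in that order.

#298e3d, #002d09

32% tone:
  R: 0 + 0.32×(128−0) = 0 + 40.96 = 40.96 → 41
  G: 149 − 6.72 = 142.28 → 142
  B: 29 + 0.32×(128−29) = 29 + 31.68 = 60.68 → 61
  → #298e3d
70% shade:
  R: 0 + 0 = 0 → 0
  G: 149 − 104.3 = 44.7 → 45
  B: 29 + 0.7×(0−29) = 29 − 20.3 = 8.7 → 9
  → #002d09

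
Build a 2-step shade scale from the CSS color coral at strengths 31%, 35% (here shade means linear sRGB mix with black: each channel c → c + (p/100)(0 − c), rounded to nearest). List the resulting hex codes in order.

CSS coral is rgb(255, 127, 80).
31%: (255 − 79.05 = 175.95→176, 127 − 39.37 = 87.63→88, 80 − 24.8 = 55.2→55) → #b05837
35%: (255 − 89.25 = 165.75→166, 127 − 44.45 = 82.55→83, 80 − 28 = 52→52) → #a65334

#b05837, #a65334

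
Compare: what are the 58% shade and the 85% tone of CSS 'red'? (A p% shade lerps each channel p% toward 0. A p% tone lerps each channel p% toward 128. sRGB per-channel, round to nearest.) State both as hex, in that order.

#6b0000, #936d6d

CSS red is rgb(255, 0, 0).
58% shade:
  R: 255 + 0.58×(0−255) = 255 − 147.9 = 107.1 → 107
  G: 0 + 0 = 0 → 0
  B: 0 + 0.58×(0−0) = 0 + 0 = 0 → 0
  → #6b0000
85% tone:
  R: 255 − 107.95 = 147.05 → 147
  G: 0 + 0.85×(128−0) = 0 + 108.8 = 108.8 → 109
  B: 0 + 108.8 = 108.8 → 109
  → #936d6d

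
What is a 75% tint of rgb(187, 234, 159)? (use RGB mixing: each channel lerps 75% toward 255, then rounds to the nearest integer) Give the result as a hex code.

A 75% tint moves each channel 75% toward 255:
  R: 187 + 0.75×(255−187) = 187 + 51 = 238 → 238
  G: 234 + 0.75×(255−234) = 234 + 15.75 = 249.75 → 250
  B: 159 + 0.75×(255−159) = 159 + 72 = 231 → 231
rgb(238, 250, 231) = #eefae7.

#eefae7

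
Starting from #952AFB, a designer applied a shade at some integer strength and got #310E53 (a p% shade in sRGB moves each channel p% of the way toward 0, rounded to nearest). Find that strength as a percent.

#952AFB is rgb(149, 42, 251); #310E53 is rgb(49, 14, 83).
On the B channel (widest range): 83 ≈ 251 + (p/100)(0 − 251), so p ≈ 100×(83 − 251)/(0 − 251) = -16800/-251 = 66.93.
p = 67 reproduces all three channels after rounding.

67%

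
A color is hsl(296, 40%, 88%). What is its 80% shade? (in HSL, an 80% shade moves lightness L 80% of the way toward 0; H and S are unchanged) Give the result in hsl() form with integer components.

hsl(296, 40%, 18%)

L moves 80% from 88 toward 0: 88 − 70.4 = 17.6 → 18.
H and S are unchanged.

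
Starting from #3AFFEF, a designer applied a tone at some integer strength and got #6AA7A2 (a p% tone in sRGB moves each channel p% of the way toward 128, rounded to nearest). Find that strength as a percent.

69%

#3AFFEF is rgb(58, 255, 239); #6AA7A2 is rgb(106, 167, 162).
On the G channel (widest range): 167 ≈ 255 + (p/100)(128 − 255), so p ≈ 100×(167 − 255)/(128 − 255) = -8800/-127 = 69.29.
p = 69 reproduces all three channels after rounding.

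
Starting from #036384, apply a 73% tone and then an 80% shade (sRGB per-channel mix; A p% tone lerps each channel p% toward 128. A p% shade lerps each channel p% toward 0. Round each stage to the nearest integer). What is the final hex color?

#036384 is rgb(3, 99, 132).
Lerp each channel 73% toward 128:
  R: 3 + 91.25 = 94.25 → 94
  G: 99 + 21.17 = 120.17 → 120
  B: 132 + 0.73×(128−132) = 132 − 2.92 = 129.08 → 129
After the tone: rgb(94, 120, 129) = #5E7881.
Per channel, c → c + 0.8(0 − c):
  R: 94 − 75.2 = 18.8 → 19
  G: 120 + 0.8×(0−120) = 120 − 96 = 24 → 24
  B: 129 + 0.8×(0−129) = 129 − 103.2 = 25.8 → 26
rgb(19, 24, 26) = #13181A.

#13181A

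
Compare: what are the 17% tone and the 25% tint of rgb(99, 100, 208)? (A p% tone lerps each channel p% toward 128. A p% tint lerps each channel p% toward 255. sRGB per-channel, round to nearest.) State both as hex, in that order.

17% tone:
  R: 99 + 4.93 = 103.93 → 104
  G: 100 + 4.76 = 104.76 → 105
  B: 208 − 13.6 = 194.4 → 194
  → #6869C2
25% tint:
  R: 99 + 39 = 138 → 138
  G: 100 + 38.75 = 138.75 → 139
  B: 208 + 0.25×(255−208) = 208 + 11.75 = 219.75 → 220
  → #8A8BDC

#6869C2, #8A8BDC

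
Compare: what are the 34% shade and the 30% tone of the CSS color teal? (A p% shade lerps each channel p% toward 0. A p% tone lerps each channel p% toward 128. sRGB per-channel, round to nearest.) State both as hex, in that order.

#005454, #268080

CSS teal is rgb(0, 128, 128).
34% shade:
  R: 0 + 0.34×(0−0) = 0 + 0 = 0 → 0
  G: 128 + 0.34×(0−128) = 128 − 43.52 = 84.48 → 84
  B: 128 + 0.34×(0−128) = 128 − 43.52 = 84.48 → 84
  → #005454
30% tone:
  R: 0 + 0.3×(128−0) = 0 + 38.4 = 38.4 → 38
  G: 128 + 0.3×(128−128) = 128 + 0 = 128 → 128
  B: 128 + 0 = 128 → 128
  → #268080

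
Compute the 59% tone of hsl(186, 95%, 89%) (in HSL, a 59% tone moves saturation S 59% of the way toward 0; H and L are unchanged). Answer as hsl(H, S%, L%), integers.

hsl(186, 39%, 89%)

S moves 59% from 95 toward 0: 95 − 56.05 = 38.95 → 39.
H and L are unchanged.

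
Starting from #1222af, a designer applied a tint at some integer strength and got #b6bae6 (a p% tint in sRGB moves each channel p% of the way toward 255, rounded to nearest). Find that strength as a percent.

#1222af is rgb(18, 34, 175); #b6bae6 is rgb(182, 186, 230).
On the R channel (widest range): 182 ≈ 18 + (p/100)(255 − 18), so p ≈ 100×(182 − 18)/(255 − 18) = 16400/237 = 69.20.
p = 69 reproduces all three channels after rounding.

69%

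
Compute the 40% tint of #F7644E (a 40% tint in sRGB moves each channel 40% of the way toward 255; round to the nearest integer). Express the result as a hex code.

#FAA295

#F7644E is rgb(247, 100, 78).
A 40% tint moves each channel 40% toward 255:
  R: 247 + 0.4×(255−247) = 247 + 3.2 = 250.2 → 250
  G: 100 + 0.4×(255−100) = 100 + 62 = 162 → 162
  B: 78 + 70.8 = 148.8 → 149
rgb(250, 162, 149) = #FAA295.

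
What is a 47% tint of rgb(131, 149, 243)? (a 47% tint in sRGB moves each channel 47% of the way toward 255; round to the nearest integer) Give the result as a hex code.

Lerp each channel 47% toward 255:
  R: 131 + 0.47×(255−131) = 131 + 58.28 = 189.28 → 189
  G: 149 + 0.47×(255−149) = 149 + 49.82 = 198.82 → 199
  B: 243 + 0.47×(255−243) = 243 + 5.64 = 248.64 → 249
rgb(189, 199, 249) = #BDC7F9.

#BDC7F9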